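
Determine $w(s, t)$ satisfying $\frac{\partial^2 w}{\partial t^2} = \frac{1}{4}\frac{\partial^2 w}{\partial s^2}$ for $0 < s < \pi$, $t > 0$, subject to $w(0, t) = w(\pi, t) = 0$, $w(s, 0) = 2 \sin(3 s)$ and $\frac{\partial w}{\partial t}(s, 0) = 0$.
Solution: Using separation of variables $w = X(s)T(t)$:
Eigenfunctions: $\sin(ns)$, $n = 1, 2, 3, \ldots$
General solution: $w(s, t) = \sum [A_n \cos(n t/2) + B_n \sin(n t/2)] \sin(ns)$
From $w(s,0) = 2 \sin(3 s)$: $A_3=2$. From $w_t(s,0) = 0$: all $B_n = 0$.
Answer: $w(s, t) = 2 \sin(3 s) \cos(3 t/2)$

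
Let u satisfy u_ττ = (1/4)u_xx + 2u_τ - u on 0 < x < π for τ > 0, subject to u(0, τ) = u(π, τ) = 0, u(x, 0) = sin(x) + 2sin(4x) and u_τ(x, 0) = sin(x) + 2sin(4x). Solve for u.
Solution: Substitute u = exp(τ)w.
Then u_τ = exp(τ)(w_τ + w), u_ττ = exp(τ)(w_ττ + 2w_τ + w), u_xx = exp(τ)w_xx; substituting and dividing by exp(τ), the lower-order terms cancel: w_ττ = (1/4)w_xx (standard wave equation).
Data for w: w(x,0) = u(x,0) = sin(x) + 2sin(4x); w_τ(x,0) = u_τ(x,0) - u(x,0) = 0. The boundary conditions carry over: w(0,τ) = w(π,τ) = 0.
Separating variables: w = Σ [A_n cos(ω_n τ) + B_n sin(ω_n τ)] sin(nx), ω_n = n/2. From ICs: A_1=1, A_4=2.
So w(x,τ) = sin(x)cos(τ/2) + 2sin(4x)cos(2τ), and u(x,τ) = exp(τ)w(x,τ).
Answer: u(x, τ) = exp(τ)sin(x)cos(τ/2) + 2exp(τ)sin(4x)cos(2τ)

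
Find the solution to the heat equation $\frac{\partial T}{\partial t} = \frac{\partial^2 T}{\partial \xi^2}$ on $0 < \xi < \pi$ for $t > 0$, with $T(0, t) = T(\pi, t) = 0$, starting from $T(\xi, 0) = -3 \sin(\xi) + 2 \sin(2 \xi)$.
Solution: Using separation of variables $T = X(\xi)G(t)$:
Eigenfunctions: $\sin(n\xi)$, $n = 1, 2, 3, \ldots$
General solution: $T(\xi, t) = \sum c_n \sin(n\xi) e^{-n^2 t}$
Matching $T(\xi,0) = -3 \sin(\xi) + 2 \sin(2 \xi)$ term by term: $c_1=-3, c_2=2$.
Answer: $T(\xi, t) = -3 e^{-t} \sin(\xi) + 2 e^{-4 t} \sin(2 \xi)$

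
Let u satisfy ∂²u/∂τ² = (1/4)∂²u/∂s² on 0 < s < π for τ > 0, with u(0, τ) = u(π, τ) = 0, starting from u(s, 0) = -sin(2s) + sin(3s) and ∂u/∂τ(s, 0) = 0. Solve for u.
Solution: Using separation of variables u = X(s)T(τ):
Eigenfunctions: sin(ns), n = 1, 2, 3, ...
General solution: u(s, τ) = Σ [A_n cos(n τ/2) + B_n sin(n τ/2)] sin(ns)
From u(s,0) = -sin(2s) + sin(3s): A_2=-1, A_3=1. From u_τ(s,0) = 0: all B_n = 0.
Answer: u(s, τ) = -sin(2s)cos(τ) + sin(3s)cos(3τ/2)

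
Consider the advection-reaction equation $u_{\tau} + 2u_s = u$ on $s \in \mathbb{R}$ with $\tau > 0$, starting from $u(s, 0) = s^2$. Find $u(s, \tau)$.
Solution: Substitute $u = e^{\tau}w$.
Then $u_{\tau} = e^{\tau}(w_{\tau} + w)$, $u_s = e^{\tau}w_s$; substituting and dividing by $e^{\tau}$, the lower-order terms cancel: $w_{\tau} + 2w_s = 0$ (standard advection equation).
Data for $w$: $w(s,0) = u(s,0) = s^2$.
By characteristics ($ds/d\tau = 2$), $w(s,\tau) = f(s - 2\tau)$ with $f = w( \cdot , 0)$.
So $w(s,\tau) = s^2 - 4 s \tau + 4 \tau^2$, and $u(s,\tau) = e^{\tau}w(s,\tau)$.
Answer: $u(s, \tau) = 4 \tau^2 e^{\tau} - 4 \tau s e^{\tau} + s^2 e^{\tau}$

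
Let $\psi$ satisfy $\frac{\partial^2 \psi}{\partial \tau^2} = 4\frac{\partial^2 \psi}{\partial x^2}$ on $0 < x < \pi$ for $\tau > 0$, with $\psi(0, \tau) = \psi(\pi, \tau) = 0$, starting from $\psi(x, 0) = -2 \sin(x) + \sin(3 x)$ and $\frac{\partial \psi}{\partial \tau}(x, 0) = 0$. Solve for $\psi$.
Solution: Using separation of variables $\psi = X(x)T(\tau)$:
Eigenfunctions: $\sin(nx)$, $n = 1, 2, 3, \ldots$
General solution: $\psi(x, \tau) = \sum [A_n \cos(2n \tau) + B_n \sin(2n \tau)] \sin(nx)$
From $\psi(x,0) = -2 \sin(x) + \sin(3 x)$: $A_1=-2, A_3=1$. From $\psi_{\tau}(x,0) = 0$: all $B_n = 0$.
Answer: $\psi(x, \tau) = -2 \sin(x) \cos(2 \tau) + \sin(3 x) \cos(6 \tau)$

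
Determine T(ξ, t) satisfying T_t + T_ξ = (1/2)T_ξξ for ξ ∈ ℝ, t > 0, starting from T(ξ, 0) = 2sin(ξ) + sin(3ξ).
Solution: Change to a moving frame: let η = ξ - t, σ = t and write T(ξ,t) = u(η,σ).
By the chain rule T_t = u_σ - u_η, T_ξ = u_η, T_ξξ = u_ηη.
Then T_t + T_ξ = u_σ: the advection term cancels and the PDE becomes the heat equation u_σ = (1/2)u_ηη on η ∈ ℝ.
Initial data: u(η,0) = T(η,0) = 2sin(η) + sin(3η).
On η ∈ ℝ each mode satisfies (sin(nη))″ = -n² sin(nη), so exp(-n²σ/2) sin(nη) solves the heat equation; by superposition u(η,σ) = Σ c_n exp(-n²σ/2) sin(nη).
Reading off the coefficients: c_1=2, c_3=1, so u(η,σ) = 2exp(-σ/2)sin(η) + exp(-9σ/2)sin(3η).
Substituting back η = ξ - t, σ = t: T(ξ,t) = u(ξ - t, t).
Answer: T(ξ, t) = -2exp(-t/2)sin(t - ξ) - exp(-9t/2)sin(3t - 3ξ)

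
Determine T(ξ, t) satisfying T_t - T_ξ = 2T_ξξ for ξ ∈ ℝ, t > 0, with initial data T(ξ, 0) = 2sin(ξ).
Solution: Change to a moving frame: let η = ξ + t, σ = t and write T(ξ,t) = u(η,σ).
By the chain rule T_t = u_σ + u_η, T_ξ = u_η, T_ξξ = u_ηη.
Then T_t - T_ξ = u_σ: the advection term cancels and the PDE becomes the heat equation u_σ = 2u_ηη on η ∈ ℝ.
Initial data: u(η,0) = T(η,0) = 2sin(η).
On η ∈ ℝ each mode satisfies (sin(nη))″ = -n² sin(nη), so exp(-2n²σ) sin(nη) solves the heat equation; by superposition u(η,σ) = Σ c_n exp(-2n²σ) sin(nη).
Reading off the coefficients: c_1=2, so u(η,σ) = 2exp(-2σ)sin(η).
Substituting back η = ξ + t, σ = t: T(ξ,t) = u(ξ + t, t).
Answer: T(ξ, t) = 2exp(-2t)sin(t + ξ)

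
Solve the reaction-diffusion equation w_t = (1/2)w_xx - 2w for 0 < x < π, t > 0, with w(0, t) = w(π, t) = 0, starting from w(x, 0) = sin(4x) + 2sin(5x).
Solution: Substitute w = exp(-2t)u, i.e. u = exp(2t)w.
By the product rule, w_t = exp(-2t)(u_t - 2u), w_xx = exp(-2t)u_xx.
Substituting into the PDE and dividing by exp(-2t): u_t - 2u = (1/2)u_xx - 2u.
The lower-order terms cancel, leaving the standard heat equation u_t = (1/2)u_xx.
Initial data for u: u(x,0) = w(x,0) = sin(4x) + 2sin(5x). The boundary conditions carry over: u(0,t) = u(π,t) = 0.
Solve for u:
  Using separation of variables u = X(x)T(t):
  Eigenfunctions: sin(nx), n = 1, 2, 3, ...
  General solution: u(x, t) = Σ c_n sin(nx) exp(-n² t/2)
  Matching u(x,0) = sin(4x) + 2sin(5x) term by term: c_4=1, c_5=2.
Hence u(x,t) = exp(-8t)sin(4x) + 2exp(-25t/2)sin(5x).
Transform back: w(x,t) = exp(-2t)u(x,t).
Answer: w(x, t) = exp(-10t)sin(4x) + 2exp(-29t/2)sin(5x)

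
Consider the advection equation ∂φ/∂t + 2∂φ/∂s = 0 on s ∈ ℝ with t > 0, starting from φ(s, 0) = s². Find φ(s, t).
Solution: By characteristics (ds/dt = 2), φ(s,t) = f(s - 2t) with f = φ(·, 0).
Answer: φ(s, t) = s² - 4st + 4t²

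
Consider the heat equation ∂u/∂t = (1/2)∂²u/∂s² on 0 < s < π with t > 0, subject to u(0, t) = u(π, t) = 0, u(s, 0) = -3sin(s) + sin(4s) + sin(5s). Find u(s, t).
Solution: Separating variables: u = Σ c_n exp(-n²t/2) sin(ns). From u(s,0) = -3sin(s) + sin(4s) + sin(5s): c_1=-3, c_4=1, c_5=1.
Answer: u(s, t) = exp(-8t)sin(4s) - 3exp(-t/2)sin(s) + exp(-25t/2)sin(5s)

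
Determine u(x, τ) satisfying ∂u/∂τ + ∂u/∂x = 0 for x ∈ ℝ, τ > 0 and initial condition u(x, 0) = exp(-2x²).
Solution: By characteristics (dx/dτ = 1), u(x,τ) = f(x - τ) with f = u(·, 0).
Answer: u(x, τ) = exp(-2(x - τ)²)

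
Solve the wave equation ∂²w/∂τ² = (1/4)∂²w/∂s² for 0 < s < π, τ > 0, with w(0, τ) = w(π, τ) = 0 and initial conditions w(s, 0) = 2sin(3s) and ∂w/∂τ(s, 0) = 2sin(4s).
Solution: Using separation of variables w = X(s)T(τ):
Eigenfunctions: sin(ns), n = 1, 2, 3, ...
General solution: w(s, τ) = Σ [A_n cos(n τ/2) + B_n sin(n τ/2)] sin(ns)
From w(s,0) = 2sin(3s): A_3=2. From w_τ(s,0) = 2sin(4s), using w_τ(s,0) = Σ ω_n B_n sin(ns) with ω_n = n/2: B_4 = 2/2 = 1.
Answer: w(s, τ) = 2sin(3s)cos(3τ/2) + sin(4s)sin(2τ)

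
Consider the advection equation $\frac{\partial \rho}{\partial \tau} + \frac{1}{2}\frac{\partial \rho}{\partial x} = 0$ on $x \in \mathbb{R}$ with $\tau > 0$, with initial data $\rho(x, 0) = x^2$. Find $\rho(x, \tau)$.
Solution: By method of characteristics (waves move right with speed 1/2):
Along characteristics $x - \frac{1}{2}\tau =$ const, $\rho$ is constant, so $\rho(x,\tau) = f(x - \frac{1}{2}\tau)$ with $f = \rho( \cdot , 0)$.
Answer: $\rho(x, \tau) = \frac{1}{4} \tau^2 -  \tau x + x^2$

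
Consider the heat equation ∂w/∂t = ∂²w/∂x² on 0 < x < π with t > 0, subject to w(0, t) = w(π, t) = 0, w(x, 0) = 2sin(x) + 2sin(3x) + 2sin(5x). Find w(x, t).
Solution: Separating variables: w = Σ c_n exp(-n²t) sin(nx). From w(x,0) = 2sin(x) + 2sin(3x) + 2sin(5x): c_1=2, c_3=2, c_5=2.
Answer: w(x, t) = 2exp(-t)sin(x) + 2exp(-9t)sin(3x) + 2exp(-25t)sin(5x)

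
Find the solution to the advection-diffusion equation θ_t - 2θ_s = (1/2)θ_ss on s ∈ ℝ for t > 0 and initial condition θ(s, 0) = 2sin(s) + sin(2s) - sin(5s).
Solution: Change to a moving frame: let η = s + 2t, σ = t and write θ(s,t) = u(η,σ).
By the chain rule θ_t = u_σ + 2u_η, θ_s = u_η, θ_ss = u_ηη.
Then θ_t - 2θ_s = u_σ: the advection term cancels and the PDE becomes the heat equation u_σ = (1/2)u_ηη on η ∈ ℝ.
Initial data: u(η,0) = θ(η,0) = 2sin(η) + sin(2η) - sin(5η).
On η ∈ ℝ each mode satisfies (sin(nη))″ = -n² sin(nη), so exp(-n²σ/2) sin(nη) solves the heat equation; by superposition u(η,σ) = Σ c_n exp(-n²σ/2) sin(nη).
Reading off the coefficients: c_1=2, c_2=1, c_5=-1, so u(η,σ) = exp(-2σ)sin(2η) + 2exp(-σ/2)sin(η) - exp(-25σ/2)sin(5η).
Substituting back η = s + 2t, σ = t: θ(s,t) = u(s + 2t, t).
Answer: θ(s, t) = exp(-2t)sin(2s + 4t) + 2exp(-t/2)sin(s + 2t) - exp(-25t/2)sin(5s + 10t)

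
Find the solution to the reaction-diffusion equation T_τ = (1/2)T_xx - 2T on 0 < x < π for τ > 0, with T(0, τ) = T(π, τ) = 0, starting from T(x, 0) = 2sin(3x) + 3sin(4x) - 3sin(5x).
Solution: Substitute T = exp(-2τ)u.
Then T_τ = exp(-2τ)(u_τ - 2u), T_xx = exp(-2τ)u_xx; substituting and dividing by exp(-2τ), the lower-order terms cancel: u_τ = (1/2)u_xx (standard heat equation).
Data for u: u(x,0) = T(x,0) = 2sin(3x) + 3sin(4x) - 3sin(5x). The boundary conditions carry over: u(0,τ) = u(π,τ) = 0.
Separating variables: u = Σ c_n exp(-n²τ/2) sin(nx). From u(x,0) = 2sin(3x) + 3sin(4x) - 3sin(5x): c_3=2, c_4=3, c_5=-3.
So u(x,τ) = 3exp(-8τ)sin(4x) + 2exp(-9τ/2)sin(3x) - 3exp(-25τ/2)sin(5x), and T(x,τ) = exp(-2τ)u(x,τ).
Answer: T(x, τ) = 3exp(-10τ)sin(4x) + 2exp(-13τ/2)sin(3x) - 3exp(-29τ/2)sin(5x)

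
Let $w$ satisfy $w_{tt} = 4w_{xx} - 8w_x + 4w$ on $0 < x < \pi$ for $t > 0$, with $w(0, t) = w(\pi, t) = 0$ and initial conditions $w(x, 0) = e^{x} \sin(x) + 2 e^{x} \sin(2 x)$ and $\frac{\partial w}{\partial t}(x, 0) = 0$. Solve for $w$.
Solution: Substitute $w = e^{x}u$, i.e. $u = e^{-x}w$.
By the product rule, $w_x = e^{x}(u_x + u)$, $w_{xx} = e^{x}(u_{xx} + 2u_x + u)$, $w_{tt} = e^{x}u_{tt}$.
Substituting into the PDE and dividing by $e^{x}$: $u_{tt} = 4(u_{xx} + 2u_x + u) - 8(u_x + u) + 4u$.
The lower-order terms cancel, leaving the standard wave equation $u_{tt} = 4u_{xx}$.
Initial data for $u$: $u(x,0) = e^{-x}w(x,0) = \sin(x) + 2 \sin(2 x)$; $u_t(x,0) = e^{-x}w_t(x,0) = 0$. The boundary conditions carry over: $u(0,t) = u(\pi,t) = 0$.
Solve for $u$:
  Using separation of variables $u = X(x)T(t)$:
  Eigenfunctions: $\sin(nx)$, $n = 1, 2, 3, \ldots$
  General solution: $u(x, t) = \sum [A_n \cos(2n t) + B_n \sin(2n t)] \sin(nx)$
  From $u(x,0) = \sin(x) + 2 \sin(2 x)$: $A_1=1, A_2=2$. From $u_t(x,0) = 0$: all $B_n = 0$.
Hence $u(x,t) = \sin(x) \cos(2 t) + 2 \sin(2 x) \cos(4 t)$.
Transform back: $w(x,t) = e^{x}u(x,t)$.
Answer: $w(x, t) = e^{x} \sin(x) \cos(2 t) + 2 e^{x} \sin(2 x) \cos(4 t)$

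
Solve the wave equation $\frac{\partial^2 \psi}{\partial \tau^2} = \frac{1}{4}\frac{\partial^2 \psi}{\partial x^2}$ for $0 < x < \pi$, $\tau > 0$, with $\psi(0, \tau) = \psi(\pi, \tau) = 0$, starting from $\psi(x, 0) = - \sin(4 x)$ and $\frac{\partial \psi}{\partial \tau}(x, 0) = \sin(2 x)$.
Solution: Separating variables: $\psi = \sum [A_n \cos(\omega_n \tau) + B_n \sin(\omega_n \tau)] \sin(nx)$, $\omega_n = n/2$. From ICs ($B_n$ = velocity coefficient / $\omega_n$): $A_4=-1, B_2=1$.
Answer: $\psi(x, \tau) = \sin(\tau) \sin(2 x) -  \sin(4 x) \cos(2 \tau)$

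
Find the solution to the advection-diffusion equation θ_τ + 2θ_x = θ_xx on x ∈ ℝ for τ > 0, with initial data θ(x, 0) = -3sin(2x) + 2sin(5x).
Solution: Change to a moving frame: let η = x - 2τ, σ = τ and write θ(x,τ) = u(η,σ).
By the chain rule θ_τ = u_σ - 2u_η, θ_x = u_η, θ_xx = u_ηη.
Then θ_τ + 2θ_x = u_σ: the advection term cancels and the PDE becomes the heat equation u_σ = u_ηη on η ∈ ℝ.
Initial data: u(η,0) = θ(η,0) = -3sin(2η) + 2sin(5η).
On η ∈ ℝ each mode satisfies (sin(nη))″ = -n² sin(nη), so exp(-n²σ) sin(nη) solves the heat equation; by superposition u(η,σ) = Σ c_n exp(-n²σ) sin(nη).
Reading off the coefficients: c_2=-3, c_5=2, so u(η,σ) = -3exp(-4σ)sin(2η) + 2exp(-25σ)sin(5η).
Substituting back η = x - 2τ, σ = τ: θ(x,τ) = u(x - 2τ, τ).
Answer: θ(x, τ) = -3exp(-4τ)sin(2x - 4τ) + 2exp(-25τ)sin(5x - 10τ)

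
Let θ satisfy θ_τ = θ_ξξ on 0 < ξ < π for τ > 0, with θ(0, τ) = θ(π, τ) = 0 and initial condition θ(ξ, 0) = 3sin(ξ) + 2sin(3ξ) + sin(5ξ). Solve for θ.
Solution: Separating variables: θ = Σ c_n exp(-n²τ) sin(nξ). From θ(ξ,0) = 3sin(ξ) + 2sin(3ξ) + sin(5ξ): c_1=3, c_3=2, c_5=1.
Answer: θ(ξ, τ) = 3exp(-τ)sin(ξ) + 2exp(-9τ)sin(3ξ) + exp(-25τ)sin(5ξ)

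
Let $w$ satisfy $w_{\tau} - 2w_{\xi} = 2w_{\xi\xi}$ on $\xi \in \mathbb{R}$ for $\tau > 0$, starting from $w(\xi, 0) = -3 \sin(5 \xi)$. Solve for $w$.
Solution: Change to a moving frame: let $\eta = \xi + 2\tau$, $\sigma = \tau$ and write $w(\xi,\tau) = u(\eta,\sigma)$.
By the chain rule $w_{\tau} = u_{\sigma} + 2u_{\eta}$, $w_{\xi} = u_{\eta}$, $w_{\xi\xi} = u_{\eta\eta}$.
Then $w_{\tau} - 2w_{\xi} = u_{\sigma}$: the advection term cancels and the PDE becomes the heat equation $u_{\sigma} = 2u_{\eta\eta}$ on $\eta \in \mathbb{R}$.
Initial data: $u(\eta,0) = w(\eta,0) = -3 \sin(5 \eta)$.
On $\eta \in \mathbb{R}$ each mode satisfies $(\sin(n\eta))'' = -n^2 \sin(n\eta)$, so $e^{-2n^2\sigma} \sin(n\eta)$ solves the heat equation; by superposition $u(\eta,\sigma) = \sum c_n e^{-2n^2\sigma} \sin(n\eta)$.
Reading off the coefficients: $c_5=-3$, so $u(\eta,\sigma) = -3 e^{-50 \sigma} \sin(5 \eta)$.
Substituting back $\eta = \xi + 2\tau$, $\sigma = \tau$: $w(\xi,\tau) = u(\xi + 2\tau, \tau)$.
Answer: $w(\xi, \tau) = -3 e^{-50 \tau} \sin(10 \tau + 5 \xi)$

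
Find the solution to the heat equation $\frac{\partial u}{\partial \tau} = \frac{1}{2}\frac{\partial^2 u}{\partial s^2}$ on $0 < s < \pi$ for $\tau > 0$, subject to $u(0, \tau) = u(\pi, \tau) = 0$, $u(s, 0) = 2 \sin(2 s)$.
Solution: Using separation of variables $u = X(s)T(\tau)$:
Eigenfunctions: $\sin(ns)$, $n = 1, 2, 3, \ldots$
General solution: $u(s, \tau) = \sum c_n \sin(ns) e^{-n^2 \tau/2}$
Matching $u(s,0) = 2 \sin(2 s)$ term by term: $c_2=2$.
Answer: $u(s, \tau) = 2 e^{-2 \tau} \sin(2 s)$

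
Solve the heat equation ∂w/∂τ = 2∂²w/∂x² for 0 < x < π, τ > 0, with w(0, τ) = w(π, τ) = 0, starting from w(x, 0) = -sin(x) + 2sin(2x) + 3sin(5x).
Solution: Using separation of variables w = X(x)T(τ):
Eigenfunctions: sin(nx), n = 1, 2, 3, ...
General solution: w(x, τ) = Σ c_n sin(nx) exp(-2n² τ)
Matching w(x,0) = -sin(x) + 2sin(2x) + 3sin(5x) term by term: c_1=-1, c_2=2, c_5=3.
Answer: w(x, τ) = -exp(-2τ)sin(x) + 2exp(-8τ)sin(2x) + 3exp(-50τ)sin(5x)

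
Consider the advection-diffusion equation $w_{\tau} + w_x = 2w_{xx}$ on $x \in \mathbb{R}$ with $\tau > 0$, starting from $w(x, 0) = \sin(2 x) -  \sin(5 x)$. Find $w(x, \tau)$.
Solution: Change to a moving frame: let $\eta = x - \tau$, $\sigma = \tau$ and write $w(x,\tau) = u(\eta,\sigma)$.
By the chain rule $w_{\tau} = u_{\sigma} - u_{\eta}$, $w_x = u_{\eta}$, $w_{xx} = u_{\eta\eta}$.
Then $w_{\tau} + w_x = u_{\sigma}$: the advection term cancels and the PDE becomes the heat equation $u_{\sigma} = 2u_{\eta\eta}$ on $\eta \in \mathbb{R}$.
Initial data: $u(\eta,0) = w(\eta,0) = \sin(2 \eta) - \sin(5 \eta)$.
On $\eta \in \mathbb{R}$ each mode satisfies $(\sin(n\eta))'' = -n^2 \sin(n\eta)$, so $e^{-2n^2\sigma} \sin(n\eta)$ solves the heat equation; by superposition $u(\eta,\sigma) = \sum c_n e^{-2n^2\sigma} \sin(n\eta)$.
Reading off the coefficients: $c_2=1, c_5=-1$, so $u(\eta,\sigma) = e^{-8 \sigma} \sin(2 \eta) - e^{-50 \sigma} \sin(5 \eta)$.
Substituting back $\eta = x - \tau$, $\sigma = \tau$: $w(x,\tau) = u(x - \tau, \tau)$.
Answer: $w(x, \tau) = - e^{-8 \tau} \sin(2 \tau - 2 x) + e^{-50 \tau} \sin(5 \tau - 5 x)$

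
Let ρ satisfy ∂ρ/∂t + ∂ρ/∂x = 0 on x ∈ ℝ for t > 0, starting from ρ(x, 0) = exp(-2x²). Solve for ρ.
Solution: By characteristics (dx/dt = 1), ρ(x,t) = f(x - t) with f = ρ(·, 0).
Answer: ρ(x, t) = exp(-2(-t + x)²)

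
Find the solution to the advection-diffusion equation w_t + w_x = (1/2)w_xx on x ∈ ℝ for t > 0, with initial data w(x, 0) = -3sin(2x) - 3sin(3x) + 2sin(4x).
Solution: Change to a moving frame: let η = x - t, σ = t and write w(x,t) = u(η,σ).
By the chain rule w_t = u_σ - u_η, w_x = u_η, w_xx = u_ηη.
Then w_t + w_x = u_σ: the advection term cancels and the PDE becomes the heat equation u_σ = (1/2)u_ηη on η ∈ ℝ.
Initial data: u(η,0) = w(η,0) = -3sin(2η) - 3sin(3η) + 2sin(4η).
On η ∈ ℝ each mode satisfies (sin(nη))″ = -n² sin(nη), so exp(-n²σ/2) sin(nη) solves the heat equation; by superposition u(η,σ) = Σ c_n exp(-n²σ/2) sin(nη).
Reading off the coefficients: c_2=-3, c_3=-3, c_4=2, so u(η,σ) = -3exp(-2σ)sin(2η) + 2exp(-8σ)sin(4η) - 3exp(-9σ/2)sin(3η).
Substituting back η = x - t, σ = t: w(x,t) = u(x - t, t).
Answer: w(x, t) = 3exp(-2t)sin(2t - 2x) - 2exp(-8t)sin(4t - 4x) + 3exp(-9t/2)sin(3t - 3x)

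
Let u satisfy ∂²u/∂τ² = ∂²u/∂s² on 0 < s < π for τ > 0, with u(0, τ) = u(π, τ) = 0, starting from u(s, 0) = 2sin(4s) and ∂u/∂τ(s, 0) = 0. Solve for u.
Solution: Using separation of variables u = X(s)T(τ):
Eigenfunctions: sin(ns), n = 1, 2, 3, ...
General solution: u(s, τ) = Σ [A_n cos(n τ) + B_n sin(n τ)] sin(ns)
From u(s,0) = 2sin(4s): A_4=2. From u_τ(s,0) = 0: all B_n = 0.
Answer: u(s, τ) = 2sin(4s)cos(4τ)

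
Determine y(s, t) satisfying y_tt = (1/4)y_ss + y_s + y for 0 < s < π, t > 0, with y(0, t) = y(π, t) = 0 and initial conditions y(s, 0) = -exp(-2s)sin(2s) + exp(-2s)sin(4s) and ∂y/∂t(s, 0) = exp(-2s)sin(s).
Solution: Substitute y = exp(-2s)u, i.e. u = exp(2s)y.
By the product rule, y_s = exp(-2s)(u_s - 2u), y_ss = exp(-2s)(u_ss - 4u_s + 4u), y_tt = exp(-2s)u_tt.
Substituting into the PDE and dividing by exp(-2s): u_tt = (1/4)(u_ss - 4u_s + 4u) + (u_s - 2u) + u.
The lower-order terms cancel, leaving the standard wave equation u_tt = (1/4)u_ss.
Initial data for u: u(s,0) = exp(2s)y(s,0) = -sin(2s) + sin(4s); u_t(s,0) = exp(2s)y_t(s,0) = sin(s). The boundary conditions carry over: u(0,t) = u(π,t) = 0.
Solve for u:
  Using separation of variables u = X(s)T(t):
  Eigenfunctions: sin(ns), n = 1, 2, 3, ...
  General solution: u(s, t) = Σ [A_n cos(n t/2) + B_n sin(n t/2)] sin(ns)
  From u(s,0) = -sin(2s) + sin(4s): A_2=-1, A_4=1. From u_t(s,0) = sin(s), using u_t(s,0) = Σ ω_n B_n sin(ns) with ω_n = n/2: B_1 = 1/(1/2) = 2.
Hence u(s,t) = 2sin(s)sin(t/2) - sin(2s)cos(t) + sin(4s)cos(2t).
Transform back: y(s,t) = exp(-2s)u(s,t).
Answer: y(s, t) = 2exp(-2s)sin(s)sin(t/2) - exp(-2s)sin(2s)cos(t) + exp(-2s)sin(4s)cos(2t)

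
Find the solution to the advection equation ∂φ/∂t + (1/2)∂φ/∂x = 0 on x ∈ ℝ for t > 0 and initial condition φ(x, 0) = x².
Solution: By method of characteristics (waves move right with speed 1/2):
Along characteristics x - (1/2)t = const, φ is constant, so φ(x,t) = f(x - (1/2)t) with f = φ(·, 0).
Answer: φ(x, t) = (1/4)t² - tx + x²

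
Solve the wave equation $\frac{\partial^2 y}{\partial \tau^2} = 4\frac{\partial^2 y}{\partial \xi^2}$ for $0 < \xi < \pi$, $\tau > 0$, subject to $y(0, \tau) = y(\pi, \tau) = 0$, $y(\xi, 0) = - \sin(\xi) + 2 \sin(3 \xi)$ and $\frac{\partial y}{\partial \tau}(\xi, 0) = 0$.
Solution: Using separation of variables $y = X(\xi)T(\tau)$:
Eigenfunctions: $\sin(n\xi)$, $n = 1, 2, 3, \ldots$
General solution: $y(\xi, \tau) = \sum [A_n \cos(2n \tau) + B_n \sin(2n \tau)] \sin(n\xi)$
From $y(\xi,0) = - \sin(\xi) + 2 \sin(3 \xi)$: $A_1=-1, A_3=2$. From $y_{\tau}(\xi,0) = 0$: all $B_n = 0$.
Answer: $y(\xi, \tau) = - \sin(\xi) \cos(2 \tau) + 2 \sin(3 \xi) \cos(6 \tau)$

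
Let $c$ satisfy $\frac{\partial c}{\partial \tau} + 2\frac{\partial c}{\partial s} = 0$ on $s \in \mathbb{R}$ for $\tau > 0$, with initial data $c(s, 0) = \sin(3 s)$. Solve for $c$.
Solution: By method of characteristics (waves move right with speed 2):
Along characteristics $s - 2\tau =$ const, $c$ is constant, so $c(s,\tau) = f(s - 2\tau)$ with $f = c( \cdot , 0)$.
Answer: $c(s, \tau) = - \sin(6 \tau - 3 s)$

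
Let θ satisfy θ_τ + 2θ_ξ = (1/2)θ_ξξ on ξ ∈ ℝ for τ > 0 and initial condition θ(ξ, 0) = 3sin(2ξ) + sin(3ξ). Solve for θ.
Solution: Change to a moving frame: let η = ξ - 2τ, σ = τ and write θ(ξ,τ) = u(η,σ).
By the chain rule θ_τ = u_σ - 2u_η, θ_ξ = u_η, θ_ξξ = u_ηη.
Then θ_τ + 2θ_ξ = u_σ: the advection term cancels and the PDE becomes the heat equation u_σ = (1/2)u_ηη on η ∈ ℝ.
Initial data: u(η,0) = θ(η,0) = 3sin(2η) + sin(3η).
On η ∈ ℝ each mode satisfies (sin(nη))″ = -n² sin(nη), so exp(-n²σ/2) sin(nη) solves the heat equation; by superposition u(η,σ) = Σ c_n exp(-n²σ/2) sin(nη).
Reading off the coefficients: c_2=3, c_3=1, so u(η,σ) = 3exp(-2σ)sin(2η) + exp(-9σ/2)sin(3η).
Substituting back η = ξ - 2τ, σ = τ: θ(ξ,τ) = u(ξ - 2τ, τ).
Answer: θ(ξ, τ) = 3exp(-2τ)sin(2ξ - 4τ) + exp(-9τ/2)sin(3ξ - 6τ)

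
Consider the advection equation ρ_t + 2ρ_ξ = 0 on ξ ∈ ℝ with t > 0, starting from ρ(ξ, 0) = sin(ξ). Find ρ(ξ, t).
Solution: By method of characteristics (waves move right with speed 2):
Along characteristics ξ - 2t = const, ρ is constant, so ρ(ξ,t) = f(ξ - 2t) with f = ρ(·, 0).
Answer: ρ(ξ, t) = -sin(2t - ξ)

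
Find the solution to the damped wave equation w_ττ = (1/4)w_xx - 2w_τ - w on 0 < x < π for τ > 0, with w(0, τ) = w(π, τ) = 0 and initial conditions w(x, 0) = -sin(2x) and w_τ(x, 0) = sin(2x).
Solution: Substitute w = exp(-τ)u, i.e. u = exp(τ)w.
By the product rule, w_τ = exp(-τ)(u_τ - u), w_ττ = exp(-τ)(u_ττ - 2u_τ + u), w_xx = exp(-τ)u_xx.
Substituting into the PDE and dividing by exp(-τ): u_ττ - 2u_τ + u = (1/4)u_xx - 2(u_τ - u) - u.
The lower-order terms cancel, leaving the standard wave equation u_ττ = (1/4)u_xx.
Initial data for u: u(x,0) = w(x,0) = -sin(2x); u_τ(x,0) = w_τ(x,0) + w(x,0) = 0. The boundary conditions carry over: u(0,τ) = u(π,τ) = 0.
Solve for u:
  Using separation of variables u = X(x)T(τ):
  Eigenfunctions: sin(nx), n = 1, 2, 3, ...
  General solution: u(x, τ) = Σ [A_n cos(n τ/2) + B_n sin(n τ/2)] sin(nx)
  From u(x,0) = -sin(2x): A_2=-1. From u_τ(x,0) = 0: all B_n = 0.
Hence u(x,τ) = -sin(2x)cos(τ).
Transform back: w(x,τ) = exp(-τ)u(x,τ).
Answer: w(x, τ) = -exp(-τ)sin(2x)cos(τ)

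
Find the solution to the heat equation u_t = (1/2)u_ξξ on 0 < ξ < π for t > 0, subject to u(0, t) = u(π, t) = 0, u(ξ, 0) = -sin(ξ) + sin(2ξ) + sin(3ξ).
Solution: Separating variables: u = Σ c_n exp(-n²t/2) sin(nξ). From u(ξ,0) = -sin(ξ) + sin(2ξ) + sin(3ξ): c_1=-1, c_2=1, c_3=1.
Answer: u(ξ, t) = exp(-2t)sin(2ξ) - exp(-t/2)sin(ξ) + exp(-9t/2)sin(3ξ)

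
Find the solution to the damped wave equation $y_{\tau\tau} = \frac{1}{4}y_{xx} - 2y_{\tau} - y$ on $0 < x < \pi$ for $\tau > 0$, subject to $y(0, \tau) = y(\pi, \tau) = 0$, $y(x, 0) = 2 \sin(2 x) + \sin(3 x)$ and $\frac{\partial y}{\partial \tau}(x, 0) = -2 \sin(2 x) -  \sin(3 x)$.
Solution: Substitute $y = e^{-\tau}u$, i.e. $u = e^{\tau}y$.
By the product rule, $y_{\tau} = e^{-\tau}(u_{\tau} - u)$, $y_{\tau\tau} = e^{-\tau}(u_{\tau\tau} - 2u_{\tau} + u)$, $y_{xx} = e^{-\tau}u_{xx}$.
Substituting into the PDE and dividing by $e^{-\tau}$: $u_{\tau\tau} - 2u_{\tau} + u = \frac{1}{4}u_{xx} - 2(u_{\tau} - u) - u$.
The lower-order terms cancel, leaving the standard wave equation $u_{\tau\tau} = \frac{1}{4}u_{xx}$.
Initial data for $u$: $u(x,0) = y(x,0) = 2 \sin(2 x) + \sin(3 x)$; $u_{\tau}(x,0) = y_{\tau}(x,0) + y(x,0) = 0$. The boundary conditions carry over: $u(0,\tau) = u(\pi,\tau) = 0$.
Solve for $u$:
  Using separation of variables $u = X(x)T(\tau)$:
  Eigenfunctions: $\sin(nx)$, $n = 1, 2, 3, \ldots$
  General solution: $u(x, \tau) = \sum [A_n \cos(n \tau/2) + B_n \sin(n \tau/2)] \sin(nx)$
  From $u(x,0) = 2 \sin(2 x) + \sin(3 x)$: $A_2=2, A_3=1$. From $u_{\tau}(x,0) = 0$: all $B_n = 0$.
Hence $u(x,\tau) = 2 \sin(2 x) \cos(\tau) + \sin(3 x) \cos(3 \tau/2)$.
Transform back: $y(x,\tau) = e^{-\tau}u(x,\tau)$.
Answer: $y(x, \tau) = 2 e^{-\tau} \sin(2 x) \cos(\tau) + e^{-\tau} \sin(3 x) \cos(3 \tau/2)$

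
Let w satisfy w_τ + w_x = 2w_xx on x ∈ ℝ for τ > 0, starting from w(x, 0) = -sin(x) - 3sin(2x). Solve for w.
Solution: Change to a moving frame: let η = x - τ, σ = τ and write w(x,τ) = u(η,σ).
By the chain rule w_τ = u_σ - u_η, w_x = u_η, w_xx = u_ηη.
Then w_τ + w_x = u_σ: the advection term cancels and the PDE becomes the heat equation u_σ = 2u_ηη on η ∈ ℝ.
Initial data: u(η,0) = w(η,0) = -sin(η) - 3sin(2η).
On η ∈ ℝ each mode satisfies (sin(nη))″ = -n² sin(nη), so exp(-2n²σ) sin(nη) solves the heat equation; by superposition u(η,σ) = Σ c_n exp(-2n²σ) sin(nη).
Reading off the coefficients: c_1=-1, c_2=-3, so u(η,σ) = -exp(-2σ)sin(η) - 3exp(-8σ)sin(2η).
Substituting back η = x - τ, σ = τ: w(x,τ) = u(x - τ, τ).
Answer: w(x, τ) = -exp(-2τ)sin(x - τ) - 3exp(-8τ)sin(2x - 2τ)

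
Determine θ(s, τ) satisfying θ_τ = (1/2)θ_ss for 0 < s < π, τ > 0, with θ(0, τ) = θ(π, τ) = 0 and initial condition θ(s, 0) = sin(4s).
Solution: Separating variables: θ = Σ c_n exp(-n²τ/2) sin(ns). From θ(s,0) = sin(4s): c_4=1.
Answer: θ(s, τ) = exp(-8τ)sin(4s)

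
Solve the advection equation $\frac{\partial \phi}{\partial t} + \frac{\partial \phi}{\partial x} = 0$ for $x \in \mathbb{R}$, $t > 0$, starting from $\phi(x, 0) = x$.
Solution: By characteristics ($dx/dt = 1$), $\phi(x,t) = f(x - t)$ with $f = \phi( \cdot , 0)$.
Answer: $\phi(x, t) = - t + x$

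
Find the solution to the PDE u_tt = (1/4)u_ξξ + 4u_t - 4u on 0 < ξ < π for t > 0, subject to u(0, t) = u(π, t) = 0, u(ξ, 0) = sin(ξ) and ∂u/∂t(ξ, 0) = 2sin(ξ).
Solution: Substitute u = exp(2t)w, i.e. w = exp(-2t)u.
By the product rule, u_t = exp(2t)(w_t + 2w), u_tt = exp(2t)(w_tt + 4w_t + 4w), u_ξξ = exp(2t)w_ξξ.
Substituting into the PDE and dividing by exp(2t): w_tt + 4w_t + 4w = (1/4)w_ξξ + 4(w_t + 2w) - 4w.
The lower-order terms cancel, leaving the standard wave equation w_tt = (1/4)w_ξξ.
Initial data for w: w(ξ,0) = u(ξ,0) = sin(ξ); w_t(ξ,0) = u_t(ξ,0) - 2u(ξ,0) = 0. The boundary conditions carry over: w(0,t) = w(π,t) = 0.
Solve for w:
  Using separation of variables w = X(ξ)T(t):
  Eigenfunctions: sin(nξ), n = 1, 2, 3, ...
  General solution: w(ξ, t) = Σ [A_n cos(n t/2) + B_n sin(n t/2)] sin(nξ)
  From w(ξ,0) = sin(ξ): A_1=1. From w_t(ξ,0) = 0: all B_n = 0.
Hence w(ξ,t) = sin(ξ)cos(t/2).
Transform back: u(ξ,t) = exp(2t)w(ξ,t).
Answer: u(ξ, t) = exp(2t)sin(ξ)cos(t/2)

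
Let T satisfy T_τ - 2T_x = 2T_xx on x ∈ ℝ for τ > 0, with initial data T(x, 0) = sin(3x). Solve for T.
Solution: Change to a moving frame: let η = x + 2τ, σ = τ and write T(x,τ) = u(η,σ).
By the chain rule T_τ = u_σ + 2u_η, T_x = u_η, T_xx = u_ηη.
Then T_τ - 2T_x = u_σ: the advection term cancels and the PDE becomes the heat equation u_σ = 2u_ηη on η ∈ ℝ.
Initial data: u(η,0) = T(η,0) = sin(3η).
On η ∈ ℝ each mode satisfies (sin(nη))″ = -n² sin(nη), so exp(-2n²σ) sin(nη) solves the heat equation; by superposition u(η,σ) = Σ c_n exp(-2n²σ) sin(nη).
Reading off the coefficients: c_3=1, so u(η,σ) = exp(-18σ)sin(3η).
Substituting back η = x + 2τ, σ = τ: T(x,τ) = u(x + 2τ, τ).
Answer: T(x, τ) = exp(-18τ)sin(3x + 6τ)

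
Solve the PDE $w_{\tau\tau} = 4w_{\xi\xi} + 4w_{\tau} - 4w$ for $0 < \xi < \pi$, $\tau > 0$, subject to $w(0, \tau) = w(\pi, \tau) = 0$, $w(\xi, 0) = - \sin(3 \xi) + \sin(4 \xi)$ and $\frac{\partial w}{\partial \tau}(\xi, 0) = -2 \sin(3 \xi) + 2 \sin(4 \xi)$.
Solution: Substitute $w = e^{2\tau}u$, i.e. $u = e^{-2\tau}w$.
By the product rule, $w_{\tau} = e^{2\tau}(u_{\tau} + 2u)$, $w_{\tau\tau} = e^{2\tau}(u_{\tau\tau} + 4u_{\tau} + 4u)$, $w_{\xi\xi} = e^{2\tau}u_{\xi\xi}$.
Substituting into the PDE and dividing by $e^{2\tau}$: $u_{\tau\tau} + 4u_{\tau} + 4u = 4u_{\xi\xi} + 4(u_{\tau} + 2u) - 4u$.
The lower-order terms cancel, leaving the standard wave equation $u_{\tau\tau} = 4u_{\xi\xi}$.
Initial data for $u$: $u(\xi,0) = w(\xi,0) = - \sin(3 \xi) + \sin(4 \xi)$; $u_{\tau}(\xi,0) = w_{\tau}(\xi,0) - 2w(\xi,0) = 0$. The boundary conditions carry over: $u(0,\tau) = u(\pi,\tau) = 0$.
Solve for $u$:
  Using separation of variables $u = X(\xi)T(\tau)$:
  Eigenfunctions: $\sin(n\xi)$, $n = 1, 2, 3, \ldots$
  General solution: $u(\xi, \tau) = \sum [A_n \cos(2n \tau) + B_n \sin(2n \tau)] \sin(n\xi)$
  From $u(\xi,0) = - \sin(3 \xi) + \sin(4 \xi)$: $A_3=-1, A_4=1$. From $u_{\tau}(\xi,0) = 0$: all $B_n = 0$.
Hence $u(\xi,\tau) = - \sin(3 \xi) \cos(6 \tau) + \sin(4 \xi) \cos(8 \tau)$.
Transform back: $w(\xi,\tau) = e^{2\tau}u(\xi,\tau)$.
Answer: $w(\xi, \tau) = - e^{2 \tau} \sin(3 \xi) \cos(6 \tau) + e^{2 \tau} \sin(4 \xi) \cos(8 \tau)$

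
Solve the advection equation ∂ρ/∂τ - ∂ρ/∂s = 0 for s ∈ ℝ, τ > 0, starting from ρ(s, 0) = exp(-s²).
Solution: By characteristics (ds/dτ = -1), ρ(s,τ) = f(s + τ) with f = ρ(·, 0).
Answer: ρ(s, τ) = exp(-(s + τ)²)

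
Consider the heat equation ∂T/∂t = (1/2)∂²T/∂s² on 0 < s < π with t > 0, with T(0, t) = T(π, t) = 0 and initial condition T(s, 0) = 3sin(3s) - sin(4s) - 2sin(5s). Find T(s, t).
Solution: Using separation of variables T = X(s)G(t):
Eigenfunctions: sin(ns), n = 1, 2, 3, ...
General solution: T(s, t) = Σ c_n sin(ns) exp(-n² t/2)
Matching T(s,0) = 3sin(3s) - sin(4s) - 2sin(5s) term by term: c_3=3, c_4=-1, c_5=-2.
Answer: T(s, t) = -exp(-8t)sin(4s) + 3exp(-9t/2)sin(3s) - 2exp(-25t/2)sin(5s)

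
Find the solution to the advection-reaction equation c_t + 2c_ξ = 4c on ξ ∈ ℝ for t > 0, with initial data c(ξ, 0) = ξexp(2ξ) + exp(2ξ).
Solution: Substitute c = exp(2ξ)u.
Then c_ξ = exp(2ξ)(u_ξ + 2u), c_t = exp(2ξ)u_t; substituting and dividing by exp(2ξ), the lower-order terms cancel: u_t + 2u_ξ = 0 (standard advection equation).
Data for u: u(ξ,0) = exp(-2ξ)c(ξ,0) = ξ + 1.
By characteristics (dξ/dt = 2), u(ξ,t) = f(ξ - 2t) with f = u(·, 0).
So u(ξ,t) = -2t + ξ + 1, and c(ξ,t) = exp(2ξ)u(ξ,t).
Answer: c(ξ, t) = -2texp(2ξ) + ξexp(2ξ) + exp(2ξ)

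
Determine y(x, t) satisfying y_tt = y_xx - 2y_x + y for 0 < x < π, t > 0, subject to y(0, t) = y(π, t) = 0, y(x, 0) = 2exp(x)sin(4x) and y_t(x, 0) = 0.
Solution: Substitute y = exp(x)u, i.e. u = exp(-x)y.
By the product rule, y_x = exp(x)(u_x + u), y_xx = exp(x)(u_xx + 2u_x + u), y_tt = exp(x)u_tt.
Substituting into the PDE and dividing by exp(x): u_tt = (u_xx + 2u_x + u) - 2(u_x + u) + u.
The lower-order terms cancel, leaving the standard wave equation u_tt = u_xx.
Initial data for u: u(x,0) = exp(-x)y(x,0) = 2sin(4x); u_t(x,0) = exp(-x)y_t(x,0) = 0. The boundary conditions carry over: u(0,t) = u(π,t) = 0.
Solve for u:
  Using separation of variables u = X(x)T(t):
  Eigenfunctions: sin(nx), n = 1, 2, 3, ...
  General solution: u(x, t) = Σ [A_n cos(n t) + B_n sin(n t)] sin(nx)
  From u(x,0) = 2sin(4x): A_4=2. From u_t(x,0) = 0: all B_n = 0.
Hence u(x,t) = 2sin(4x)cos(4t).
Transform back: y(x,t) = exp(x)u(x,t).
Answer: y(x, t) = 2exp(x)sin(4x)cos(4t)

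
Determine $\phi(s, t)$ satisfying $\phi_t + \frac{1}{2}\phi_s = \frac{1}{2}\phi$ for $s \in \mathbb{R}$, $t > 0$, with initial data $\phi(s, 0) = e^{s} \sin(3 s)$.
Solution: Substitute $\phi = e^{s}u$, i.e. $u = e^{-s}\phi$.
By the product rule, $\phi_s = e^{s}(u_s + u)$, $\phi_t = e^{s}u_t$.
Substituting into the PDE and dividing by $e^{s}$: $u_t + \frac{1}{2}(u_s + u) = \frac{1}{2}u$.
The lower-order terms cancel, leaving the standard advection equation $u_t + \frac{1}{2}u_s = 0$.
Initial data for $u$: $u(s,0) = e^{-s}\phi(s,0) = \sin(3 s)$.
Solve for $u$:
  By method of characteristics (waves move right with speed 1/2):
  Along characteristics $s - \frac{1}{2}t =$ const, $u$ is constant, so $u(s,t) = f(s - \frac{1}{2}t)$ with $f = u( \cdot , 0)$.
Hence $u(s,t) = \sin(3 s - 3 t/2)$.
Transform back: $\phi(s,t) = e^{s}u(s,t)$.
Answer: $\phi(s, t) = e^{s} \sin(3 s - 3 t/2)$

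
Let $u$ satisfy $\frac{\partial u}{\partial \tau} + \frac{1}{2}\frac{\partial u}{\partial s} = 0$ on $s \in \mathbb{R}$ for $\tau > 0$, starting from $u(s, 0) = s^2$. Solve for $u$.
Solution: By characteristics ($ds/d\tau = 1/2$), $u(s,\tau) = f(s - \frac{1}{2}\tau)$ with $f = u( \cdot , 0)$.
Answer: $u(s, \tau) = \frac{1}{4} \tau^2 -  \tau s + s^2$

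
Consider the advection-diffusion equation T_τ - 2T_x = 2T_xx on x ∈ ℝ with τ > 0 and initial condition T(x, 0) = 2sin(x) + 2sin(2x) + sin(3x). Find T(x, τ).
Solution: Moving frame: η = x + 2τ, σ = τ, T = u(η,σ), so T_τ = u_σ + 2u_η and T_xx = u_ηη.
Hence T_τ - 2T_x = u_σ and the PDE becomes the heat equation u_σ = 2u_ηη on η ∈ ℝ.
Initial data: u(η,0) = T(η,0) = 2sin(η) + 2sin(2η) + sin(3η). Each mode sin(nη) decays as exp(-2n²σ) on ℝ, so u(η,σ) = Σ c_n exp(-2n²σ) sin(nη) with c_1=2, c_2=2, c_3=1: u(η,σ) = 2exp(-2σ)sin(η) + 2exp(-8σ)sin(2η) + exp(-18σ)sin(3η).
Substituting back: T(x,τ) = u(x + 2τ, τ).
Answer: T(x, τ) = 2exp(-2τ)sin(x + 2τ) + 2exp(-8τ)sin(2x + 4τ) + exp(-18τ)sin(3x + 6τ)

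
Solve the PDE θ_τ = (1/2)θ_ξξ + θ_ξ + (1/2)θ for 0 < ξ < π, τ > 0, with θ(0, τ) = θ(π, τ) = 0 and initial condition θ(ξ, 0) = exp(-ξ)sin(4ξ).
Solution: Substitute θ = exp(-ξ)u, i.e. u = exp(ξ)θ.
By the product rule, θ_ξ = exp(-ξ)(u_ξ - u), θ_ξξ = exp(-ξ)(u_ξξ - 2u_ξ + u), θ_τ = exp(-ξ)u_τ.
Substituting into the PDE and dividing by exp(-ξ): u_τ = (1/2)(u_ξξ - 2u_ξ + u) + (u_ξ - u) + (1/2)u.
The lower-order terms cancel, leaving the standard heat equation u_τ = (1/2)u_ξξ.
Initial data for u: u(ξ,0) = exp(ξ)θ(ξ,0) = sin(4ξ). The boundary conditions carry over: u(0,τ) = u(π,τ) = 0.
Solve for u:
  Using separation of variables u = X(ξ)G(τ):
  Eigenfunctions: sin(nξ), n = 1, 2, 3, ...
  General solution: u(ξ, τ) = Σ c_n sin(nξ) exp(-n² τ/2)
  Matching u(ξ,0) = sin(4ξ) term by term: c_4=1.
Hence u(ξ,τ) = exp(-8τ)sin(4ξ).
Transform back: θ(ξ,τ) = exp(-ξ)u(ξ,τ).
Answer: θ(ξ, τ) = exp(-ξ)exp(-8τ)sin(4ξ)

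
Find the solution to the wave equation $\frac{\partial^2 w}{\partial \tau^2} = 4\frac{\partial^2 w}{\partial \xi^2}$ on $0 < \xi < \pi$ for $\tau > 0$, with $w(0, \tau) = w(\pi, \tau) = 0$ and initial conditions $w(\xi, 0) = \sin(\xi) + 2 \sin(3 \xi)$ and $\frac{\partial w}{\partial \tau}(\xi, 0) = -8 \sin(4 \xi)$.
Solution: Separating variables: $w = \sum [A_n \cos(\omega_n \tau) + B_n \sin(\omega_n \tau)] \sin(n\xi)$, $\omega_n = 2n$. From ICs ($B_n$ = velocity coefficient / $\omega_n$): $A_1=1, A_3=2, B_4=-1$.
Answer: $w(\xi, \tau) = - \sin(8 \tau) \sin(4 \xi) + \sin(\xi) \cos(2 \tau) + 2 \sin(3 \xi) \cos(6 \tau)$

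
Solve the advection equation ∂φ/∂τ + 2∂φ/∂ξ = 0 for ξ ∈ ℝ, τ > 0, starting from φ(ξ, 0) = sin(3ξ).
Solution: By method of characteristics (waves move right with speed 2):
Along characteristics ξ - 2τ = const, φ is constant, so φ(ξ,τ) = f(ξ - 2τ) with f = φ(·, 0).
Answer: φ(ξ, τ) = sin(3ξ - 6τ)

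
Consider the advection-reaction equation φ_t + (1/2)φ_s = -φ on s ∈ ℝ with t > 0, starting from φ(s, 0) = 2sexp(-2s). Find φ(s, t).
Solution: Substitute φ = exp(-2s)u, i.e. u = exp(2s)φ.
By the product rule, φ_s = exp(-2s)(u_s - 2u), φ_t = exp(-2s)u_t.
Substituting into the PDE and dividing by exp(-2s): u_t + (1/2)(u_s - 2u) = -u.
The lower-order terms cancel, leaving the standard advection equation u_t + (1/2)u_s = 0.
Initial data for u: u(s,0) = exp(2s)φ(s,0) = 2s.
Solve for u:
  By method of characteristics (waves move right with speed 1/2):
  Along characteristics s - (1/2)t = const, u is constant, so u(s,t) = f(s - (1/2)t) with f = u(·, 0).
Hence u(s,t) = 2s - t.
Transform back: φ(s,t) = exp(-2s)u(s,t).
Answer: φ(s, t) = 2sexp(-2s) - texp(-2s)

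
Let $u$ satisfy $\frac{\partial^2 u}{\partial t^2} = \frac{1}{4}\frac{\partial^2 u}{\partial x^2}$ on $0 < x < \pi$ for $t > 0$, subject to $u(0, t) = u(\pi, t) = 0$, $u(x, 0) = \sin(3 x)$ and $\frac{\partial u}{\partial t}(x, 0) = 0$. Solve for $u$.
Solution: Using separation of variables $u = X(x)T(t)$:
Eigenfunctions: $\sin(nx)$, $n = 1, 2, 3, \ldots$
General solution: $u(x, t) = \sum [A_n \cos(n t/2) + B_n \sin(n t/2)] \sin(nx)$
From $u(x,0) = \sin(3 x)$: $A_3=1$. From $u_t(x,0) = 0$: all $B_n = 0$.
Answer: $u(x, t) = \sin(3 x) \cos(3 t/2)$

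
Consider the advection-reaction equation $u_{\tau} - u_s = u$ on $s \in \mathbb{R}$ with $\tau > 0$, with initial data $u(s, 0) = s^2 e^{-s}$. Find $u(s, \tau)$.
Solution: Substitute $u = e^{-s}w$, i.e. $w = e^{s}u$.
By the product rule, $u_s = e^{-s}(w_s - w)$, $u_{\tau} = e^{-s}w_{\tau}$.
Substituting into the PDE and dividing by $e^{-s}$: $w_{\tau} - (w_s - w) = w$.
The lower-order terms cancel, leaving the standard advection equation $w_{\tau} - w_s = 0$.
Initial data for $w$: $w(s,0) = e^{s}u(s,0) = s^2$.
Solve for $w$:
  By method of characteristics (waves move left with speed 1):
  Along characteristics $s + \tau =$ const, $w$ is constant, so $w(s,\tau) = f(s + \tau)$ with $f = w( \cdot , 0)$.
Hence $w(s,\tau) = s^2 + 2 s \tau + \tau^2$.
Transform back: $u(s,\tau) = e^{-s}w(s,\tau)$.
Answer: $u(s, \tau) = \tau^2 e^{-s} + 2 \tau s e^{-s} + s^2 e^{-s}$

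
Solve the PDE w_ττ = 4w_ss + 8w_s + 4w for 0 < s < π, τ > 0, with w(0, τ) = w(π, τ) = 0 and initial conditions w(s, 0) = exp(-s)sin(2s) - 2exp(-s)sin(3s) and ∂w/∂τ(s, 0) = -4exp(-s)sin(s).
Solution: Substitute w = exp(-s)u.
Then w_s = exp(-s)(u_s - u), w_ss = exp(-s)(u_ss - 2u_s + u), w_ττ = exp(-s)u_ττ; substituting and dividing by exp(-s), the lower-order terms cancel: u_ττ = 4u_ss (standard wave equation).
Data for u: u(s,0) = exp(s)w(s,0) = sin(2s) - 2sin(3s); u_τ(s,0) = exp(s)w_τ(s,0) = -4sin(s). The boundary conditions carry over: u(0,τ) = u(π,τ) = 0.
Separating variables: u = Σ [A_n cos(ω_n τ) + B_n sin(ω_n τ)] sin(ns), ω_n = 2n. From ICs (B_n = velocity coefficient / ω_n): A_2=1, A_3=-2, B_1=-2.
So u(s,τ) = -2sin(s)sin(2τ) + sin(2s)cos(4τ) - 2sin(3s)cos(6τ), and w(s,τ) = exp(-s)u(s,τ).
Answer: w(s, τ) = -2exp(-s)sin(s)sin(2τ) + exp(-s)sin(2s)cos(4τ) - 2exp(-s)sin(3s)cos(6τ)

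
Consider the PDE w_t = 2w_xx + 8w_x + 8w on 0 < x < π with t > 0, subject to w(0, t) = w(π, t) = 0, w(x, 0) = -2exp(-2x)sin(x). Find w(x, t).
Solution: Substitute w = exp(-2x)u.
Then w_x = exp(-2x)(u_x - 2u), w_xx = exp(-2x)(u_xx - 4u_x + 4u), w_t = exp(-2x)u_t; substituting and dividing by exp(-2x), the lower-order terms cancel: u_t = 2u_xx (standard heat equation).
Data for u: u(x,0) = exp(2x)w(x,0) = -2sin(x). The boundary conditions carry over: u(0,t) = u(π,t) = 0.
Separating variables: u = Σ c_n exp(-2n²t) sin(nx). From u(x,0) = -2sin(x): c_1=-2.
So u(x,t) = -2exp(-2t)sin(x), and w(x,t) = exp(-2x)u(x,t).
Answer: w(x, t) = -2exp(-2t)exp(-2x)sin(x)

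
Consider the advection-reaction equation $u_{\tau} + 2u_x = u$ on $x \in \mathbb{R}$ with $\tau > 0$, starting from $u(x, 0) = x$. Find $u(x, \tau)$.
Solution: Substitute $u = e^{\tau}w$.
Then $u_{\tau} = e^{\tau}(w_{\tau} + w)$, $u_x = e^{\tau}w_x$; substituting and dividing by $e^{\tau}$, the lower-order terms cancel: $w_{\tau} + 2w_x = 0$ (standard advection equation).
Data for $w$: $w(x,0) = u(x,0) = x$.
By characteristics ($dx/d\tau = 2$), $w(x,\tau) = f(x - 2\tau)$ with $f = w( \cdot , 0)$.
So $w(x,\tau) = x - 2 \tau$, and $u(x,\tau) = e^{\tau}w(x,\tau)$.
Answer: $u(x, \tau) = -2 \tau e^{\tau} + x e^{\tau}$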